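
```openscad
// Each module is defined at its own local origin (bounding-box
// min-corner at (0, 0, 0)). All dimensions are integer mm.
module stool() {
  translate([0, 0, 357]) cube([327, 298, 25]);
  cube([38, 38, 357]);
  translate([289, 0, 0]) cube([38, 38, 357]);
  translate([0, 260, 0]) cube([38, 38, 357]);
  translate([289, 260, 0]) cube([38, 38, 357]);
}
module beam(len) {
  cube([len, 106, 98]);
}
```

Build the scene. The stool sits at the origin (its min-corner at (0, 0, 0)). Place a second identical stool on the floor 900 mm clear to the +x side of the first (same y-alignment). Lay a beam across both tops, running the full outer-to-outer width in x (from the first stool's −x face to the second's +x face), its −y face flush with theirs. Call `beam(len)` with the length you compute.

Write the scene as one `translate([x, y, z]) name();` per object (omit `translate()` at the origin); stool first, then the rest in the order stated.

stool();
translate([1227, 0, 0]) stool();
translate([0, 0, 382]) beam(1554);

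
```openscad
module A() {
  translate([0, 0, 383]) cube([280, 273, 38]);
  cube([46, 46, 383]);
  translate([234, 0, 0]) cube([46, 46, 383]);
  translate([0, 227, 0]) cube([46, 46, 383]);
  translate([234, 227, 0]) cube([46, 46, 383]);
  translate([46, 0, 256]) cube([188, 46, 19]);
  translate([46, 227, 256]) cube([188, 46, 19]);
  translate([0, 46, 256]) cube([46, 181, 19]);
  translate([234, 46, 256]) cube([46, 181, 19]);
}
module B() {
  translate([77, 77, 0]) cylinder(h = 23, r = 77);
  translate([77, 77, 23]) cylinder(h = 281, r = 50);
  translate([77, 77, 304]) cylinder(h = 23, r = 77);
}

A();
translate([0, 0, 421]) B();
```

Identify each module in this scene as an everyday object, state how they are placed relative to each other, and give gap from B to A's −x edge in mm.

The spool's min-x is at 0; the stool's min-x is 0; gap = 0 mm.

A is a stool. B is a spool. The spool is on top of the stool. The gap from the spool to the stool's −x edge is 0 mm.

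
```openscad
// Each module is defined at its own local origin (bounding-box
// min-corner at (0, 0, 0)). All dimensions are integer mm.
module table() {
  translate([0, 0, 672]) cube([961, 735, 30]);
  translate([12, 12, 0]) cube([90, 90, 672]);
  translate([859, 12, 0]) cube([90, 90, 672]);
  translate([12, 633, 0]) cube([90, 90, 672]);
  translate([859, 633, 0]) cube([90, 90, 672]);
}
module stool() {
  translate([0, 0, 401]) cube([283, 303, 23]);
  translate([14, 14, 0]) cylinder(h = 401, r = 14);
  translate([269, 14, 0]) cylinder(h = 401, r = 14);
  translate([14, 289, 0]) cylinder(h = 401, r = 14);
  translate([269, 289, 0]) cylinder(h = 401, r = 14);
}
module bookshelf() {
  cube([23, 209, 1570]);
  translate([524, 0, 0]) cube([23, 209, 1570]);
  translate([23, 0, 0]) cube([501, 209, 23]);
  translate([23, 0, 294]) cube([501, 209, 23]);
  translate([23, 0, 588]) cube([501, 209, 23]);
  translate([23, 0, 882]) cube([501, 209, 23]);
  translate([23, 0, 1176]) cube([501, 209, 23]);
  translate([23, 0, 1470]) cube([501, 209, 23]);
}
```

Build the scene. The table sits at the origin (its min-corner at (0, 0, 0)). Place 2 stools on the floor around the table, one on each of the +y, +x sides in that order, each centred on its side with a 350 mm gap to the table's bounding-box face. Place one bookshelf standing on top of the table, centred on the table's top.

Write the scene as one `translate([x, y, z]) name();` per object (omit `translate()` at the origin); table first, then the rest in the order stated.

table();
translate([339, 1085, 0]) stool();
translate([1311, 216, 0]) stool();
translate([207, 263, 702]) bookshelf();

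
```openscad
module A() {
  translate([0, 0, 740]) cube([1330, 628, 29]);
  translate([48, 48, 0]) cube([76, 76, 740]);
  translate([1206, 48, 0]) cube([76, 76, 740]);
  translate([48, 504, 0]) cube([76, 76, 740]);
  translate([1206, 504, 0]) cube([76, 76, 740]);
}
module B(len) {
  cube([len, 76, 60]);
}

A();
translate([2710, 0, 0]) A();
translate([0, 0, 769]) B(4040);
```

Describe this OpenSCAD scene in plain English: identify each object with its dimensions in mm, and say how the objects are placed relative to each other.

A is a table with a 1330×628 mm rectangular top, 29 mm thick, top surface at z = 769 mm, supported by four 76×76 mm square legs, each inset 48 mm from the nearest pair of top edges, running from the floor.

B is a rectangular beam 4040 mm long (x), 76 mm deep (y), 60 mm thick (z).

The beam spans the tops of two tables placed 1380 mm apart, resting at z = 769 mm.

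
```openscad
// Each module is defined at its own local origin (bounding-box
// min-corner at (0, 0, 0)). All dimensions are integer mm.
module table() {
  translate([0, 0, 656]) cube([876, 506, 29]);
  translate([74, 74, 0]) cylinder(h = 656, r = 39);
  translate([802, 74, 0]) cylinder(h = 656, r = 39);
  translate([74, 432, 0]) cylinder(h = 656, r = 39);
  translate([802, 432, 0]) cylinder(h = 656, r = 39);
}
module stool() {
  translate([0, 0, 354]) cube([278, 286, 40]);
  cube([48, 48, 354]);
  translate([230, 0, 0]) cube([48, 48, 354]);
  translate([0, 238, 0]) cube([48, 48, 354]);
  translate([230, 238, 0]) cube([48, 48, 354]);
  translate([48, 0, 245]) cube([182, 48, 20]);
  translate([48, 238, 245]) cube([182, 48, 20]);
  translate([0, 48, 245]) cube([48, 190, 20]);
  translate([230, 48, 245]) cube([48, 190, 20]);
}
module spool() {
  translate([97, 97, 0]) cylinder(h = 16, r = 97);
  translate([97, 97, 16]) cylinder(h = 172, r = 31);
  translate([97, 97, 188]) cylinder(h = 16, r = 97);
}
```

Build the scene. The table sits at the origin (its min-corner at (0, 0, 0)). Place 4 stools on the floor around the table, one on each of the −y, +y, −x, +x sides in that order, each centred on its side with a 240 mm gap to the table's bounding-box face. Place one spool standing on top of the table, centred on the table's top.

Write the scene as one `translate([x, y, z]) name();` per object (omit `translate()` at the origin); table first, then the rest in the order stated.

table();
translate([299, -526, 0]) stool();
translate([299, 746, 0]) stool();
translate([-518, 110, 0]) stool();
translate([1116, 110, 0]) stool();
translate([341, 156, 685]) spool();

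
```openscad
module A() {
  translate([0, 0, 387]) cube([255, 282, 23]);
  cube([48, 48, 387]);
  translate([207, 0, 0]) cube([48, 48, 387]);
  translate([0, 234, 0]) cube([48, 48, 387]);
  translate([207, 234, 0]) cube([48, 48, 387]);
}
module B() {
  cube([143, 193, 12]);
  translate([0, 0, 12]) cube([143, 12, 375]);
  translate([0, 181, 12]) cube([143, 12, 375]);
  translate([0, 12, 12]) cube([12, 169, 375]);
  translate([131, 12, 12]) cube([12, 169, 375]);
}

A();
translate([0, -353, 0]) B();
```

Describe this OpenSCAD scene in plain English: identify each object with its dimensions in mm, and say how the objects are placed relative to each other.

A is a four-legged stool. The seat is 255×282 mm, 23 mm thick, top at z = 410 mm. It stands on four square legs, each 48×48 mm in cross-section, from z = 0 to the seat underside, each flush with a corner of the seat.

B is an open storage box with external size 143×193×387 mm and wall thickness 12 mm (the base is also 12 mm thick). The base covers the whole footprint; the four walls stand on the base, with the y-facing walls full-width and the x-facing walls fitting between their inner faces.

The open box is on the floor beside the stool on its −y side.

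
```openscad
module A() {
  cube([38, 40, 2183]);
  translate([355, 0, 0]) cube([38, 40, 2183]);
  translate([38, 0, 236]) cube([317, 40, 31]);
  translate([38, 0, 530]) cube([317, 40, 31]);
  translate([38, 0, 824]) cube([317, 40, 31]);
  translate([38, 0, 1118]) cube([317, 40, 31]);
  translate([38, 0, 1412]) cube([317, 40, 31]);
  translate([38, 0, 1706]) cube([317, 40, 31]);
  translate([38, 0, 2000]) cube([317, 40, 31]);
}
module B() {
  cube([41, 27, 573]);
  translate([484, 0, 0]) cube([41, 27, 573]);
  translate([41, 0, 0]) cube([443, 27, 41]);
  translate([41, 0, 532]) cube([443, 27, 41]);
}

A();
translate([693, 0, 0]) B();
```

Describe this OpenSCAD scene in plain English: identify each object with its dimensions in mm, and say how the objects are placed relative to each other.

A is a wooden ladder with two side rails of 38×40 mm section and 2183 mm height, set 393 mm apart overall. Between them run 7 rectangular rungs (40 mm deep, 31 mm thick), front faces flush with the rails' −y face. The bottom of the first rung is 236 mm above the floor and each subsequent rung is 294 mm higher than the one below.

B is a picture frame with a 443×491 mm rectangular opening (x by z) and a uniform 41 mm border on every side. Frame depth is 27 mm along y. It is built from two vertical stiles running the full outside height and two horizontal rails spanning the gap between the stiles.

The picture frame is on the floor beside the ladder on its +x side.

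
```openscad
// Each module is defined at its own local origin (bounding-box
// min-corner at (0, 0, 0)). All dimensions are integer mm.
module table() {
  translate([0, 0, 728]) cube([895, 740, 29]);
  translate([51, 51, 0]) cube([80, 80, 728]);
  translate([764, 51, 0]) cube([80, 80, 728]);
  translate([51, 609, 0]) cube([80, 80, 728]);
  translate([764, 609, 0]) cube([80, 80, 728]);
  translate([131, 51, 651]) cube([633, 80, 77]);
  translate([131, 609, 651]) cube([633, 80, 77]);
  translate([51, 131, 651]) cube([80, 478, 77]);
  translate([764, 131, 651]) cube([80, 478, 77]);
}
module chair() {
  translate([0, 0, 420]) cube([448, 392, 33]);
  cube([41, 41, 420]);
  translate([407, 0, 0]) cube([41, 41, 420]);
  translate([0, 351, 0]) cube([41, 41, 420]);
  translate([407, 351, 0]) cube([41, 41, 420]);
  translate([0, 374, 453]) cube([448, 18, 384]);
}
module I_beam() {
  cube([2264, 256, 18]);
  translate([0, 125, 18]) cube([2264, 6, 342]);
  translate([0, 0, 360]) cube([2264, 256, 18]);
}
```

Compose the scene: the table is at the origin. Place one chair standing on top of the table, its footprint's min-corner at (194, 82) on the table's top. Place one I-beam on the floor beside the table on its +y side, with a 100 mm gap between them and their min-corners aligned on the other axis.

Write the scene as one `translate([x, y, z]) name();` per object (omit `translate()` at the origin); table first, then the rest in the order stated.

table();
translate([194, 82, 757]) chair();
translate([0, 840, 0]) I_beam();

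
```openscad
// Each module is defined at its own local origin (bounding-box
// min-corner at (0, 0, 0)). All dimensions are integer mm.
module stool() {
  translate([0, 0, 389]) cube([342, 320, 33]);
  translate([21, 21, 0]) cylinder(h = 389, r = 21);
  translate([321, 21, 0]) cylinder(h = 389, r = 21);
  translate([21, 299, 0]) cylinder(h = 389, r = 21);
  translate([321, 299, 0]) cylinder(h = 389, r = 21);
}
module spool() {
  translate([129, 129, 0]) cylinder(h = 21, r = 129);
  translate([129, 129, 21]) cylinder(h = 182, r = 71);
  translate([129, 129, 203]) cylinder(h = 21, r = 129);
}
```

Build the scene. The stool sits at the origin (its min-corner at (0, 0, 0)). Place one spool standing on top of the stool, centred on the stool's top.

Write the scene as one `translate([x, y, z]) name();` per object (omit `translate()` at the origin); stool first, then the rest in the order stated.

stool();
translate([42, 31, 422]) spool();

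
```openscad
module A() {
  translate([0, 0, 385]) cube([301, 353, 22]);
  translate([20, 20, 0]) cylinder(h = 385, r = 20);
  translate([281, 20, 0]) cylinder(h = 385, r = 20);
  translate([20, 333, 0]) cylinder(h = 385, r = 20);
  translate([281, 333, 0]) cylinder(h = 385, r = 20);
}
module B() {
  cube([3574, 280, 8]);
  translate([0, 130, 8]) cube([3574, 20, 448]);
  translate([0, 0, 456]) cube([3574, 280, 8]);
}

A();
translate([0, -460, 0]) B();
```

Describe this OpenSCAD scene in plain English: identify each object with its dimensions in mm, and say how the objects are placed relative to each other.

A is a simple wooden stool: a rectangular seat 301 mm (x) by 353 mm (y), 22 mm thick, top face at z = 407 mm, on four round legs, each 40 mm in diameter. The legs rest on z = 0, each leg's axis is inset half a diameter from the nearest pair of seat edges (so the leg's bounding box is flush with the corner).

B is an I-beam lying along x, 3574 mm long. Overall section height 464 mm. Two flanges 280 mm wide (y) and 8 mm thick, one on the floor and one at the top; a web 20 mm thick runs between them, centred on the flange width.

The I-beam is on the floor beside the stool on its −y side.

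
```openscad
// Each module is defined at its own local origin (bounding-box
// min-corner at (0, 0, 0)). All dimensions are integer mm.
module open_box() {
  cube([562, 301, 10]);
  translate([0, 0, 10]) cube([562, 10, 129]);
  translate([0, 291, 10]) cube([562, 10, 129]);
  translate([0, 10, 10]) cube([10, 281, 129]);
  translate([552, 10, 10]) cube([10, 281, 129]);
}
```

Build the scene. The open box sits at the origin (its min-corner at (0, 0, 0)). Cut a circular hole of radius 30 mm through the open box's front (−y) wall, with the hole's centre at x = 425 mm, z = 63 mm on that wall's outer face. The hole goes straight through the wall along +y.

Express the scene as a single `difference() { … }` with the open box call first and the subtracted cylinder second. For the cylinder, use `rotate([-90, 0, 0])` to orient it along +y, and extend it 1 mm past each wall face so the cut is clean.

difference() {
  open_box();
  translate([425, -1, 63]) rotate([-90, 0, 0]) cylinder(h = 12, r = 30);
}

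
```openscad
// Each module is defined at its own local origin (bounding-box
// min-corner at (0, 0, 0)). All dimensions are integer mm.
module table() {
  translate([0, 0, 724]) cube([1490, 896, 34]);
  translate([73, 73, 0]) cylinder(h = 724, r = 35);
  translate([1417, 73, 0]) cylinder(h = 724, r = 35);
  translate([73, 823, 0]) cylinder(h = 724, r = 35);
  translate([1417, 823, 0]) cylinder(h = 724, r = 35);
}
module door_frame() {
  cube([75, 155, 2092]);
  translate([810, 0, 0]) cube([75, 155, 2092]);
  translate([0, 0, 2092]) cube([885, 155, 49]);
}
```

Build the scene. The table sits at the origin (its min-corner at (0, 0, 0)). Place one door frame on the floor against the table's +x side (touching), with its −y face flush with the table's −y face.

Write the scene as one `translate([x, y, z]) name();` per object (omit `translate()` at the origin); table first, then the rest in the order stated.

table();
translate([1490, 0, 0]) door_frame();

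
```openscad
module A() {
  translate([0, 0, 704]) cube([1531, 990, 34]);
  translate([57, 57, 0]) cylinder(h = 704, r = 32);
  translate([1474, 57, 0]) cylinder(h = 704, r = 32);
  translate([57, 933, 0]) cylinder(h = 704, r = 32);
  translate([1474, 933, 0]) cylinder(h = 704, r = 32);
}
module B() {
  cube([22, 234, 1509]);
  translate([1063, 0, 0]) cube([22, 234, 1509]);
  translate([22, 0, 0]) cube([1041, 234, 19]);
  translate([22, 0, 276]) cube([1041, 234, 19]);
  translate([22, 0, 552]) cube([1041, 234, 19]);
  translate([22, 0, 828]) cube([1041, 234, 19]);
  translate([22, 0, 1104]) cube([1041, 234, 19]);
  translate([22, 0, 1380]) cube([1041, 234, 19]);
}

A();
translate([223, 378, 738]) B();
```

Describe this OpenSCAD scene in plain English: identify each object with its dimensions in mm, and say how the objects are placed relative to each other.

A is a table with a 1531×990 mm rectangular top, 34 mm thick, top surface at z = 738 mm, supported by four round legs of 64 mm diameter, each leg's bounding box inset 25 mm from the nearest pair of top edges, running from the floor.

B is a bookshelf 1085 mm wide overall, 234 mm deep and 1509 mm tall. The two sides are 22 mm thick vertical panels. 6 horizontal shelves of 19 mm thickness span between the inner faces of the sides; the lowest shelf sits on the floor and shelves are stacked with a clear vertical gap of 257 mm between each pair.

The bookshelf is on top of the table, centred.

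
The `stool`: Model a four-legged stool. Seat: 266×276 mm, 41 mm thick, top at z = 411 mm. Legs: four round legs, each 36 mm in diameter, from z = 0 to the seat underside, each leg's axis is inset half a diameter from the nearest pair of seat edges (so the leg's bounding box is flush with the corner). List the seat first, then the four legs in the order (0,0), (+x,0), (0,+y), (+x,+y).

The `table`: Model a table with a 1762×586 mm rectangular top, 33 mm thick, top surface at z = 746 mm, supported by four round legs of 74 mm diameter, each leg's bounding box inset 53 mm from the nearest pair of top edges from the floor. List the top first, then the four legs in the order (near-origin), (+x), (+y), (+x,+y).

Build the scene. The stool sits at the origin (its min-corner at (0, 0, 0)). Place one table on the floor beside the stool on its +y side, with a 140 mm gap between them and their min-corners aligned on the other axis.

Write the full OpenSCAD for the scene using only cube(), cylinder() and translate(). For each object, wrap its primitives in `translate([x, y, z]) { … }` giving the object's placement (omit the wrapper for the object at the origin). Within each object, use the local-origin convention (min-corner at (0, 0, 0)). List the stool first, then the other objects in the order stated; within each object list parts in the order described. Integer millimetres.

translate([0, 0, 370]) cube([266, 276, 41]);
translate([18, 18, 0]) cylinder(h = 370, r = 18);
translate([248, 18, 0]) cylinder(h = 370, r = 18);
translate([18, 258, 0]) cylinder(h = 370, r = 18);
translate([248, 258, 0]) cylinder(h = 370, r = 18);
translate([0, 416, 0]) {
  translate([0, 0, 713]) cube([1762, 586, 33]);
  translate([90, 90, 0]) cylinder(h = 713, r = 37);
  translate([1672, 90, 0]) cylinder(h = 713, r = 37);
  translate([90, 496, 0]) cylinder(h = 713, r = 37);
  translate([1672, 496, 0]) cylinder(h = 713, r = 37);
}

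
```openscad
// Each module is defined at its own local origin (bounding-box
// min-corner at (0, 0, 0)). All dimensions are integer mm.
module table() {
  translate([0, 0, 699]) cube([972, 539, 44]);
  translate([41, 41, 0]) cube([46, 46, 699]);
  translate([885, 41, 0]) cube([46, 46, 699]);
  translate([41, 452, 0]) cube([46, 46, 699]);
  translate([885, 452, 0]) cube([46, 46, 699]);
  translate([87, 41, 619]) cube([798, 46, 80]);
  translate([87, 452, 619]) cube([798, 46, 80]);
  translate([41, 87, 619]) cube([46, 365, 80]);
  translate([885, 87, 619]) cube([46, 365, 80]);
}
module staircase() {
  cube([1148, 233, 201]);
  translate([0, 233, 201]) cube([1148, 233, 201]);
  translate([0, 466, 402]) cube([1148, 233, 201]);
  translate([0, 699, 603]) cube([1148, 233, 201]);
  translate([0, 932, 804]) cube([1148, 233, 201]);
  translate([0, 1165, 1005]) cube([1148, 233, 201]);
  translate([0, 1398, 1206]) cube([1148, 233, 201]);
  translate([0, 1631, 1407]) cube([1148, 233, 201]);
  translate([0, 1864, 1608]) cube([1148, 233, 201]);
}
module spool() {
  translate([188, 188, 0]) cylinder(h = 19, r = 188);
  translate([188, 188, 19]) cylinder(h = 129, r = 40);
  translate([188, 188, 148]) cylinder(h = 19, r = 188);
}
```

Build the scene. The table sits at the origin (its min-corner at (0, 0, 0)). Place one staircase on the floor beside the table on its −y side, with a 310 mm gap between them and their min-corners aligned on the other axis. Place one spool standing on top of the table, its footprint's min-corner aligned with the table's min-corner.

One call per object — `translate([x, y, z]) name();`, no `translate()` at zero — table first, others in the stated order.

table();
translate([0, -2407, 0]) staircase();
translate([0, 0, 743]) spool();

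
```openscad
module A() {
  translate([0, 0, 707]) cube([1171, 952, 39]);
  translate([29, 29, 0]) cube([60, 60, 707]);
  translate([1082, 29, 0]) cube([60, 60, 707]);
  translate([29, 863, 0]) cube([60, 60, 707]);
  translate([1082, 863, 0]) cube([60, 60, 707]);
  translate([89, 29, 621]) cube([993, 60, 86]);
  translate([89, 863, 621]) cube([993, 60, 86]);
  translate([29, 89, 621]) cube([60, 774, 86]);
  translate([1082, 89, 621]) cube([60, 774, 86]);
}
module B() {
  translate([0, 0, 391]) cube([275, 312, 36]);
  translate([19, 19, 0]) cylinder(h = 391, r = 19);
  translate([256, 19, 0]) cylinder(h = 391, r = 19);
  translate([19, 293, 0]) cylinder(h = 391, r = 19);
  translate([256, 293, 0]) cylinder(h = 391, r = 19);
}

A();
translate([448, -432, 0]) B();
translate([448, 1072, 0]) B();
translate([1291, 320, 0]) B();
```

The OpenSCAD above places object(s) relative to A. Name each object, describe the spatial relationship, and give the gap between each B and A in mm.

Each stool's nearest face is 120 mm from the table's bounding box.

A is a table. B is a stool. Three stools sit around the table at the −y, +y, +x sides. The gap between each stool and the table is 120 mm.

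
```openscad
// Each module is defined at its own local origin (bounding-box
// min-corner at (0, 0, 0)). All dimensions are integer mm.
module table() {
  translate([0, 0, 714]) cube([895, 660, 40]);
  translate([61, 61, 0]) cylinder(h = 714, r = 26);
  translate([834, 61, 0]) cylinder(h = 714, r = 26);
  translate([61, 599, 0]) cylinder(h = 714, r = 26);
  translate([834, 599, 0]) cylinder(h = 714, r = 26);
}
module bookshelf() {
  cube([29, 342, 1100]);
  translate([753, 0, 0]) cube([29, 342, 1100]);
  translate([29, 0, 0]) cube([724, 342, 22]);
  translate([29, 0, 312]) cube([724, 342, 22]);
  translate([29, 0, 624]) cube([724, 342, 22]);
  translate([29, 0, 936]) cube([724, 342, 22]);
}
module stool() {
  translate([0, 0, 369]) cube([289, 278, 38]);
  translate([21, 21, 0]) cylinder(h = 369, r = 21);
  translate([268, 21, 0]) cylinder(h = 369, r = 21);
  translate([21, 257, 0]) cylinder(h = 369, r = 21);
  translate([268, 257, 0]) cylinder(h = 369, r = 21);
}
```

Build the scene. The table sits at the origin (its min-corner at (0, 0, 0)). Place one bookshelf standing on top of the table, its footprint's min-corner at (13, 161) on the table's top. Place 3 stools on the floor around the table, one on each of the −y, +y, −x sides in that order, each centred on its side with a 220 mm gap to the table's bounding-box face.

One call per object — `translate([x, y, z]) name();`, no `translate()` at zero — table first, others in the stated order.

table();
translate([13, 161, 754]) bookshelf();
translate([303, -498, 0]) stool();
translate([303, 880, 0]) stool();
translate([-509, 191, 0]) stool();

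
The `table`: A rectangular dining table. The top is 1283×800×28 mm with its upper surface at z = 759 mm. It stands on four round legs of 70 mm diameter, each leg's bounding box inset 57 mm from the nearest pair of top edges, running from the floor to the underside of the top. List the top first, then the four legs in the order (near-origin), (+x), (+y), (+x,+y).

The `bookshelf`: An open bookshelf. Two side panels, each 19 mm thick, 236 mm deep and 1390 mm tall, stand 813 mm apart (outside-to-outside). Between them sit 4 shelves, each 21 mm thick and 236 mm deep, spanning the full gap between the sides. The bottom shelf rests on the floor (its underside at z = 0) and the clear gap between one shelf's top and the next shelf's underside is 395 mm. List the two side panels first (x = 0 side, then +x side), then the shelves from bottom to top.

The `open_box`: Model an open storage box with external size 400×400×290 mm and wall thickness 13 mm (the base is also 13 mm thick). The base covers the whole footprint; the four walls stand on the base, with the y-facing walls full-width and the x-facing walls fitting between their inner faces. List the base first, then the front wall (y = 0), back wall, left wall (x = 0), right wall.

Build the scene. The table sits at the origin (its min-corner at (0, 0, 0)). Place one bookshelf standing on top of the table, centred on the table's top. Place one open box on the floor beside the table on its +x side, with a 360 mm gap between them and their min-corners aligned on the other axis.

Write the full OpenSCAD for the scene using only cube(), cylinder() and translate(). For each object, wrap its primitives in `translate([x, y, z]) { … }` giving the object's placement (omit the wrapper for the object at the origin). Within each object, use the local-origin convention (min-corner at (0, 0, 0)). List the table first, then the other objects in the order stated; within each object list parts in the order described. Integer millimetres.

translate([0, 0, 731]) cube([1283, 800, 28]);
translate([92, 92, 0]) cylinder(h = 731, r = 35);
translate([1191, 92, 0]) cylinder(h = 731, r = 35);
translate([92, 708, 0]) cylinder(h = 731, r = 35);
translate([1191, 708, 0]) cylinder(h = 731, r = 35);
translate([235, 282, 759]) {
  cube([19, 236, 1390]);
  translate([794, 0, 0]) cube([19, 236, 1390]);
  translate([19, 0, 0]) cube([775, 236, 21]);
  translate([19, 0, 416]) cube([775, 236, 21]);
  translate([19, 0, 832]) cube([775, 236, 21]);
  translate([19, 0, 1248]) cube([775, 236, 21]);
}
translate([1643, 0, 0]) {
  cube([400, 400, 13]);
  translate([0, 0, 13]) cube([400, 13, 277]);
  translate([0, 387, 13]) cube([400, 13, 277]);
  translate([0, 13, 13]) cube([13, 374, 277]);
  translate([387, 13, 13]) cube([13, 374, 277]);
}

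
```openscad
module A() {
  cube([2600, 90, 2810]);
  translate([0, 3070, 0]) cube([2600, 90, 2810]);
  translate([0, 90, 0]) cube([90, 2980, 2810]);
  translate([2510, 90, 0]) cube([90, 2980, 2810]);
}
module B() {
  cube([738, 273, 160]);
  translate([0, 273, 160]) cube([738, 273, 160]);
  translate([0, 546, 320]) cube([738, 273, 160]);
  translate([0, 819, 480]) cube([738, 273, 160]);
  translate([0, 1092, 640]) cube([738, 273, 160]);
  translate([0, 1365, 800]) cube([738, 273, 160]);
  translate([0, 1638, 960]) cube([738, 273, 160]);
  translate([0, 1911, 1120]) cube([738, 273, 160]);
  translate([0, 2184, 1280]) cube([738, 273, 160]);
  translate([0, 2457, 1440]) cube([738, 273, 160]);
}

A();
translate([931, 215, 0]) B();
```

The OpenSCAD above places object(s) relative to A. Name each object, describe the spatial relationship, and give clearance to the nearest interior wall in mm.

A is a house frame. B is a staircase. The staircase sits inside the house frame, centred. The clearance to the nearest interior wall is 125 mm.

Clearances: x = 841, y = 125; minimum 125 mm.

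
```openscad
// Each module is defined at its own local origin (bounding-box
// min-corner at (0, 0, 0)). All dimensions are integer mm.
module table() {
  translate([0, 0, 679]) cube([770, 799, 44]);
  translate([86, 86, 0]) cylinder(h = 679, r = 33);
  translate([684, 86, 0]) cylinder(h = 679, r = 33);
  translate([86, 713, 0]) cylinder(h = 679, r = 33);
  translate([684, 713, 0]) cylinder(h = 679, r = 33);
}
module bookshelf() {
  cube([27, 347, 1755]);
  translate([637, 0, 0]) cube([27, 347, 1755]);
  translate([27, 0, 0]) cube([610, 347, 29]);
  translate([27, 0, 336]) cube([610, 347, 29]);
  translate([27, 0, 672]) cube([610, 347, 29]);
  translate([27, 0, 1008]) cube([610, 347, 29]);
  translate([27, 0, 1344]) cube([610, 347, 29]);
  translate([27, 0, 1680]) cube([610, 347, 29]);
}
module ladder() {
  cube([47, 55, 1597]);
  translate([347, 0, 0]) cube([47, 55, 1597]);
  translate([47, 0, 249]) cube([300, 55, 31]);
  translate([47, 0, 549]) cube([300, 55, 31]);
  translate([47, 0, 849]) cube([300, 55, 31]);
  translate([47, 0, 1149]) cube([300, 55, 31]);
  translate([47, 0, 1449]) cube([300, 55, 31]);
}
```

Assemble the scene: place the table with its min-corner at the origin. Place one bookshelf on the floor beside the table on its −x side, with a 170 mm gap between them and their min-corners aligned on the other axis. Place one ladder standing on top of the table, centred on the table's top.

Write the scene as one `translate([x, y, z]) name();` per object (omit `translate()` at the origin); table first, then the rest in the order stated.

table();
translate([-834, 0, 0]) bookshelf();
translate([188, 372, 723]) ladder();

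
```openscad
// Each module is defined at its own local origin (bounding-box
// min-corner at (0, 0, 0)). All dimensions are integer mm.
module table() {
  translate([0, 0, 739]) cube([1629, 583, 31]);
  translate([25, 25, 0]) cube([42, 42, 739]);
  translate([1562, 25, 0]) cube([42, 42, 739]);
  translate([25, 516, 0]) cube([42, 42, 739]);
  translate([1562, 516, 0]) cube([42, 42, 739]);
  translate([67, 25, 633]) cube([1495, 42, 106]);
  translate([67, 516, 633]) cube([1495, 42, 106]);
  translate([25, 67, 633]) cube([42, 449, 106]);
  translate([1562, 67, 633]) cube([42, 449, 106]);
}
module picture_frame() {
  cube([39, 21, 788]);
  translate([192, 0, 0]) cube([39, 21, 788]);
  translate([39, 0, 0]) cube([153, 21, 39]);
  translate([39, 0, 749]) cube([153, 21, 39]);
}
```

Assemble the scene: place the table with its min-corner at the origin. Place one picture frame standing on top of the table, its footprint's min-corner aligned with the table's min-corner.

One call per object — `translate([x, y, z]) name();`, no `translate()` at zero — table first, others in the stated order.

table();
translate([0, 0, 770]) picture_frame();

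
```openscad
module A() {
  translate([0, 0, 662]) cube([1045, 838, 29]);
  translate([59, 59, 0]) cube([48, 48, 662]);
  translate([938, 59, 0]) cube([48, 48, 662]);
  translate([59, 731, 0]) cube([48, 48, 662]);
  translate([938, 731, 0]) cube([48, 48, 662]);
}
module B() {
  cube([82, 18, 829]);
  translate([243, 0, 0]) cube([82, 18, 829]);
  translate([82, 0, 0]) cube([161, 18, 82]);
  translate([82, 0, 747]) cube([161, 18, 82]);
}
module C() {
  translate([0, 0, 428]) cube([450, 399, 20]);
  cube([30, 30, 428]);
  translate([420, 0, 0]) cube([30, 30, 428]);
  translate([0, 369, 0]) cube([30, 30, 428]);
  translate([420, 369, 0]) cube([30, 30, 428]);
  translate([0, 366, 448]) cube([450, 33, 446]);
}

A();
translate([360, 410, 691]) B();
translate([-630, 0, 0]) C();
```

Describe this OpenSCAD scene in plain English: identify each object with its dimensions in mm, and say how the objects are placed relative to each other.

A is a rectangular dining table. The top is 1045×838×29 mm with its upper surface at z = 691 mm. It stands on four 48×48 mm square legs, each inset 59 mm from the nearest pair of top edges, running from the floor to the underside of the top.

B is a picture frame with a 161×665 mm rectangular opening (x by z) and a uniform 82 mm border on every side. Frame depth is 18 mm along y. It is built from two vertical stiles running the full outside height and two horizontal rails spanning the gap between the stiles.

C is a chair. The seat is a 450×399×20 mm slab with its top at z = 448 mm, on four 30×30 mm corner legs (flush with the seat edges, standing on z = 0). A flat backrest 33 mm thick, 446 mm tall, spans the full seat width and rises from the seat top along its +y edge, rear face flush with the rear of the seat.

The picture frame is on top of the table, centred. The chair is on the floor beside the table on its −x side.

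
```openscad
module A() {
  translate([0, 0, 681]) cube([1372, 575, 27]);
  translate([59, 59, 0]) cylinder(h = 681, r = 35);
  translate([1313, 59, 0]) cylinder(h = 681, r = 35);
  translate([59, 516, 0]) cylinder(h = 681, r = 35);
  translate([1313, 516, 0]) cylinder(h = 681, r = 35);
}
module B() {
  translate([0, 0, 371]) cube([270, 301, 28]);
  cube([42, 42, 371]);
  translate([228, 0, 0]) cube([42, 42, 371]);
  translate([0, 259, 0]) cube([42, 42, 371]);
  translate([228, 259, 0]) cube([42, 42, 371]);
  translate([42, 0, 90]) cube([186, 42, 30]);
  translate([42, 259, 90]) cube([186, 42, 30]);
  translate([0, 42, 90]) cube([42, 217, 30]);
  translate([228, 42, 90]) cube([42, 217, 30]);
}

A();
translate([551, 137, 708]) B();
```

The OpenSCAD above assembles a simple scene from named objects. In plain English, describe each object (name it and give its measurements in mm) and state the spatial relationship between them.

A is a table with a 1372×575 mm rectangular top, 27 mm thick, top surface at z = 708 mm, supported by four round legs of 70 mm diameter, each leg's bounding box inset 24 mm from the nearest pair of top edges, running from the floor.

B is a four-legged stool. The seat is a 270×301×28 mm slab whose top surface is at z = 399 mm; four square legs, each 42×42 mm in cross-section, run from the floor (z = 0) to the underside of the seat, each flush with a corner of the seat. Four stretchers, 42 mm wide and 30 mm tall, connect adjacent legs with their undersides at z = 90 mm, each running between the inner faces of the legs it joins and aligned with the legs' outer faces on the other axis.

The stool is on top of the table, centred.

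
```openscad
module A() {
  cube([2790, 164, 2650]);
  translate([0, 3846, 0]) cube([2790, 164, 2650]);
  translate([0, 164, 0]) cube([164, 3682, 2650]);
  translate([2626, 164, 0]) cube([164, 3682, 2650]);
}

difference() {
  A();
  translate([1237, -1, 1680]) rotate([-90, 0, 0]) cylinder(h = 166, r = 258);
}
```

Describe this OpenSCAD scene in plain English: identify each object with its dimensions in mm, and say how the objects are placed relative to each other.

A is a box-shaped house frame (walls only): outside footprint 2790×4010 mm, wall height 2650 mm, wall thickness 164 mm. The two y-facing walls run the full x-width; the two x-facing walls fit between the inner faces of the y-facing walls.

The house frame has a circular hole of radius 258 mm through its front wall, centred at (x = 1237, z = 1680).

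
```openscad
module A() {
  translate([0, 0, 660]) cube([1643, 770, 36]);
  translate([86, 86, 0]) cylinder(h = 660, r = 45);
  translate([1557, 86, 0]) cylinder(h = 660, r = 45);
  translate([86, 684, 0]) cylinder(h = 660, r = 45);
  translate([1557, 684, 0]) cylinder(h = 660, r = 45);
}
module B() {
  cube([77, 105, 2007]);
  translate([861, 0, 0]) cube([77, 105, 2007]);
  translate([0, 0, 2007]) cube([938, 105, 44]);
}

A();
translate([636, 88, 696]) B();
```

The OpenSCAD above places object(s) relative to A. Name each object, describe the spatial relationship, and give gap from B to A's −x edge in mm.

A is a table. B is a door frame. The door frame is on top of the table. The gap from the door frame to the table's −x edge is 636 mm.

The door frame's min-x is at 636; the table's min-x is 0; gap = 636 mm.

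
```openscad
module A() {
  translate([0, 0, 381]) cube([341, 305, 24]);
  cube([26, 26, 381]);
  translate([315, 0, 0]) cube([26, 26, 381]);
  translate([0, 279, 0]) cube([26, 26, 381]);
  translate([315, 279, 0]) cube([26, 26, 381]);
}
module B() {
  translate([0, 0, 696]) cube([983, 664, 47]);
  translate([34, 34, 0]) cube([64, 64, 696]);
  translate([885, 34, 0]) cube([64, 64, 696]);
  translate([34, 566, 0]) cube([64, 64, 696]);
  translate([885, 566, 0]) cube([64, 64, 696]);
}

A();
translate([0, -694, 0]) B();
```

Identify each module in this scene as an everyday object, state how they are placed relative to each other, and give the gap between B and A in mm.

The table's nearest face is 30 mm from the stool's −y face.

A is a stool. B is a table. The table is on the floor beside the stool on its −y side. The gap between the table and the stool is 30 mm.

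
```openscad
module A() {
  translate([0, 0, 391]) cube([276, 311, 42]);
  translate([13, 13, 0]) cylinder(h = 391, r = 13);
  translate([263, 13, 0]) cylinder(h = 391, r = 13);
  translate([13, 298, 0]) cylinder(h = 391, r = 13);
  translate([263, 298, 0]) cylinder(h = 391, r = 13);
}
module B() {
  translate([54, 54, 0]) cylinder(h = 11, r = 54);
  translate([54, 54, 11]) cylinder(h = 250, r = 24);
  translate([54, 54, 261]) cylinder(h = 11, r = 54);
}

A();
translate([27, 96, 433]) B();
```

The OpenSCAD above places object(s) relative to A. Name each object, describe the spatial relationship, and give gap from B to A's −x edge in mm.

A is a stool. B is a spool. The spool is on top of the stool. The gap from the spool to the stool's −x edge is 27 mm.

The spool's min-x is at 27; the stool's min-x is 0; gap = 27 mm.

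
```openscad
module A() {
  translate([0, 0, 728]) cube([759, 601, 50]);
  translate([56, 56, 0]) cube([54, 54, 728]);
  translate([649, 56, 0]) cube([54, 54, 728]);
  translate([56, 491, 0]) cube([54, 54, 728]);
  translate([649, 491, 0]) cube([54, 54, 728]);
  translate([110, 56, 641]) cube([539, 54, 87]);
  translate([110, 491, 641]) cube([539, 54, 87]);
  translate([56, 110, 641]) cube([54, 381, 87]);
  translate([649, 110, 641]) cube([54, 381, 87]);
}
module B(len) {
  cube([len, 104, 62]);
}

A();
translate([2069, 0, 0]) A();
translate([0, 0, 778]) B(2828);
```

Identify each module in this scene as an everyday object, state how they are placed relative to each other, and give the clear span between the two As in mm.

A is a table. B is a beam. A beam spans the tops of two tables. The clear span between the two tables is 1310 mm.

Second table starts at x = 2069; first ends at x = 759; clear span = 2069 − 759 = 1310 mm.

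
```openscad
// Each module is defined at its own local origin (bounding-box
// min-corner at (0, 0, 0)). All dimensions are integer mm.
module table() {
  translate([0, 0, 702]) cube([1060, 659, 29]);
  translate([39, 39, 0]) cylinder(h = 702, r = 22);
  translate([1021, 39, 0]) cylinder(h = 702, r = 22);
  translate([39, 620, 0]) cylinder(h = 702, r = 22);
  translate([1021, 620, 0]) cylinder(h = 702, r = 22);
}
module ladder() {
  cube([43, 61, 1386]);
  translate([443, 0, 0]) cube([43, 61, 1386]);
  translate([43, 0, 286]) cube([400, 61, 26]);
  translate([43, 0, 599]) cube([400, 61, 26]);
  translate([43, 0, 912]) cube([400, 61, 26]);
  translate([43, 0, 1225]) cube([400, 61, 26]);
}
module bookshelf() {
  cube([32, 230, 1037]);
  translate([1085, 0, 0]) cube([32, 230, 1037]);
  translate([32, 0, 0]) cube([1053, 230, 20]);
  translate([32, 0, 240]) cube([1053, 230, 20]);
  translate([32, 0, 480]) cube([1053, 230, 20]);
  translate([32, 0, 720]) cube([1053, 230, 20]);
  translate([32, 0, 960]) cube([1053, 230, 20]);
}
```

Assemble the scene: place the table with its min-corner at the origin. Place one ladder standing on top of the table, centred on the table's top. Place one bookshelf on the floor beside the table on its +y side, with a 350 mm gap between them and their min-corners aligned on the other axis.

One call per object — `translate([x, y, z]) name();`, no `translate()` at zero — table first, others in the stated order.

table();
translate([287, 299, 731]) ladder();
translate([0, 1009, 0]) bookshelf();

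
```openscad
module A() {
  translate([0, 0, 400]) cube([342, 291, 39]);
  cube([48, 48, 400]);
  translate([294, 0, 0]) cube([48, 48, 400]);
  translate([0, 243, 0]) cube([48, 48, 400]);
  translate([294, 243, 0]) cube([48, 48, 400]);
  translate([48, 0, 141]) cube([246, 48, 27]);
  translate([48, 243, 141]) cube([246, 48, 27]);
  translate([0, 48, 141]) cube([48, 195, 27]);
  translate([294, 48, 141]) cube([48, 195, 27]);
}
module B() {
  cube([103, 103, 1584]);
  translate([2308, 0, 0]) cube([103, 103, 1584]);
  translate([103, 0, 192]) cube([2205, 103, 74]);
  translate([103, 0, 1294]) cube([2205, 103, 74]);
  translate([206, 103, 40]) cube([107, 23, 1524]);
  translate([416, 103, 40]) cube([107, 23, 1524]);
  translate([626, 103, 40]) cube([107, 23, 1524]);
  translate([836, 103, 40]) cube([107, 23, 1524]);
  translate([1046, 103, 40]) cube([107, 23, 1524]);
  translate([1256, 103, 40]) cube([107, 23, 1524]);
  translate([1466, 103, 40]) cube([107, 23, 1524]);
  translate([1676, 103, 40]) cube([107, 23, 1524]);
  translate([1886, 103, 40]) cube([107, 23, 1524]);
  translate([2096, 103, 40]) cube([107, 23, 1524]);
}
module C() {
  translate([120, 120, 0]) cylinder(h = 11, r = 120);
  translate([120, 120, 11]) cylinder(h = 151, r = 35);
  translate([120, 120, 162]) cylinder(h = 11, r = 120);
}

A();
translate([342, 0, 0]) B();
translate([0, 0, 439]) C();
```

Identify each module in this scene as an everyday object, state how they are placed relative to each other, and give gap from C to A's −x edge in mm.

A is a stool. B is a fence section. C is a spool. The fence section is against the stool's +x side, with their −y faces flush. The spool is on top of the stool. The gap from the spool to the stool's −x edge is 0 mm.

The spool's min-x is at 0; the stool's min-x is 0; gap = 0 mm.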